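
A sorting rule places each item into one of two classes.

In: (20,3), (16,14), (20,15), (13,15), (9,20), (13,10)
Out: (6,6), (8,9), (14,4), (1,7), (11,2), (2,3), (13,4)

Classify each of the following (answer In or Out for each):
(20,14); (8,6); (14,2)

In, Out, Out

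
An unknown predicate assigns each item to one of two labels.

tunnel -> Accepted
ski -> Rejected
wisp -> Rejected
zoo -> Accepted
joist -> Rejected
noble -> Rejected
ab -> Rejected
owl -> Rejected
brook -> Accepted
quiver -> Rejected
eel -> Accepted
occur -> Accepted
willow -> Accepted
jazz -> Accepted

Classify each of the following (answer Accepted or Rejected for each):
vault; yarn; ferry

Rejected, Rejected, Accepted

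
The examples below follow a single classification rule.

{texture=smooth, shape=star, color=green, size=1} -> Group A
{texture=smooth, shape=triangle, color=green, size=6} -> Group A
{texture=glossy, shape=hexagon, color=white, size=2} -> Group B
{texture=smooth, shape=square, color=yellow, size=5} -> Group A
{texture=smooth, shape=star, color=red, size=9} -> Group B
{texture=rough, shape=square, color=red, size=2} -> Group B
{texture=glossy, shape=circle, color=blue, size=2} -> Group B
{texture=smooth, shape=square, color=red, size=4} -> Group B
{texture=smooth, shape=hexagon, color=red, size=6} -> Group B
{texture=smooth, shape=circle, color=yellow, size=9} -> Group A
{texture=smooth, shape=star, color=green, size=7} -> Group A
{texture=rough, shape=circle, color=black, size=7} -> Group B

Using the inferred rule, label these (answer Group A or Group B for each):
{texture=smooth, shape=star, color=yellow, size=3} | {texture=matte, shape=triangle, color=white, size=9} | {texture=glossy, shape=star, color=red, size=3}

Group A, Group B, Group B

The rule appears to be: color is green OR color is yellow.
{texture=smooth, shape=star, color=yellow, size=3} → color is yellow → Group A.
{texture=matte, shape=triangle, color=white, size=9} → color is white → Group B.
{texture=glossy, shape=star, color=red, size=3} → color is red → Group B.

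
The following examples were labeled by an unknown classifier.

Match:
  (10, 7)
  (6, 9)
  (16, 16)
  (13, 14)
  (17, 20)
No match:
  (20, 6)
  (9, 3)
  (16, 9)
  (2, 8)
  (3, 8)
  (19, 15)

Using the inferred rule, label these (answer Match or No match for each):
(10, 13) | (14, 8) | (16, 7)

Rule: |first − second| ≤ 3. This holds for each 'Match' example and fails for each 'No match' one.
(10, 13) — |10−13| = 3, hence Match. (14, 8) — |14−8| = 6, hence No match. (16, 7) — |16−7| = 9, hence No match.

Match, No match, No match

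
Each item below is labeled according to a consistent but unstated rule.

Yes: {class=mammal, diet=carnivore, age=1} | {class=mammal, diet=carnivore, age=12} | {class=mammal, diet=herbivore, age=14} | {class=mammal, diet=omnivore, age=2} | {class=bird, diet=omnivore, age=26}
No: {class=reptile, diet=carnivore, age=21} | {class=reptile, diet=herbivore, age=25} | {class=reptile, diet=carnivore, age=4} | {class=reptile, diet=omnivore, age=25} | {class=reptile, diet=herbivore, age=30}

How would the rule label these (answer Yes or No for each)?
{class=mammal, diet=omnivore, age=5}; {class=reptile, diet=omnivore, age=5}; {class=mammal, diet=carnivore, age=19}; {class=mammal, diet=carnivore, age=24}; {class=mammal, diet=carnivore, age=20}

Yes, No, Yes, Yes, Yes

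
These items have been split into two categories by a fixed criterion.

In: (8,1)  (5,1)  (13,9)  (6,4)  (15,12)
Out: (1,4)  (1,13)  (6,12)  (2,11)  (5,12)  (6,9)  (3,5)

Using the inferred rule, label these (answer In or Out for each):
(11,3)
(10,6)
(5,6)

In, In, Out

One predicate separates the groups cleanly: first > second.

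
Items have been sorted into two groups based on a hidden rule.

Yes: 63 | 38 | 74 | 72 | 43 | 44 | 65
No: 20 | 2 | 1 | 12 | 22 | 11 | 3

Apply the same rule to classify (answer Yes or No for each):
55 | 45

Yes, Yes

The distinguishing property — at least 38 — holds for all the 'Yes' cases and none of the 'No' cases.
55: Yes (55 ≥ 38).
45: Yes (45 ≥ 38).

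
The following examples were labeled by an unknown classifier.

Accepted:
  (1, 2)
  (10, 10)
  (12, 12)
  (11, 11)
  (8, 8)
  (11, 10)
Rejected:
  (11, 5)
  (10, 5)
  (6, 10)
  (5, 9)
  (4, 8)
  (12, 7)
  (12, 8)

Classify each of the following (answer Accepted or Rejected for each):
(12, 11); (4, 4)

Accepted, Accepted

All 'Accepted' examples share one property — |first − second| ≤ 1 — and every 'Rejected' example lacks it.
(12, 11) — |12−11| = 1, hence Accepted.
(4, 4) — |4−4| = 0, hence Accepted.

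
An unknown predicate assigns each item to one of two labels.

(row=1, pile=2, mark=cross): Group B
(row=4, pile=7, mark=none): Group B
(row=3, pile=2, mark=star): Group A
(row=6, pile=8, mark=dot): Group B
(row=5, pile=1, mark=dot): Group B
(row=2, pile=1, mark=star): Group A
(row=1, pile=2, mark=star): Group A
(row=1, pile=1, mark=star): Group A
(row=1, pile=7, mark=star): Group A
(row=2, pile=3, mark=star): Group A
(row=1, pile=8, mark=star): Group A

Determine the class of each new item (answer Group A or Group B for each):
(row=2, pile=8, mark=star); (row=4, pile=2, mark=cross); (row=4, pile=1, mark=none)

Group A, Group B, Group B

'Group A' ⟺ mark is star.
(row=2, pile=8, mark=star): mark is star, has this property → Group A.
(row=4, pile=2, mark=cross): mark is cross, fails this test → Group B.
(row=4, pile=1, mark=none): mark is none, fails this test → Group B.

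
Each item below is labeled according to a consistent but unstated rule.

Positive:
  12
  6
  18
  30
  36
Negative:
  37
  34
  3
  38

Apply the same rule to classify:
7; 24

Negative, Positive

The rule appears to be: multiple of 6.
Negative: 7, since 7 = 6·1 + 1. Positive: 24, since 24 = 6·4.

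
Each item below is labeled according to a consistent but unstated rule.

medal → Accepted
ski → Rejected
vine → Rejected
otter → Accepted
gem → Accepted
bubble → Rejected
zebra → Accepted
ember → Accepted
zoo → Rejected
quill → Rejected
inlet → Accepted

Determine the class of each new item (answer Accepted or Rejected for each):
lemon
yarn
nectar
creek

Accepted, Rejected, Rejected, Accepted

The common property of the 'Accepted' items is: odd length AND contains 'e'. No 'Rejected' item has it.
lemon → length 5, has 'e' → Accepted.
yarn → length 4, no 'e' → Rejected.
nectar → length 6, has 'e' → Rejected.
creek → length 5, has 'e' → Accepted.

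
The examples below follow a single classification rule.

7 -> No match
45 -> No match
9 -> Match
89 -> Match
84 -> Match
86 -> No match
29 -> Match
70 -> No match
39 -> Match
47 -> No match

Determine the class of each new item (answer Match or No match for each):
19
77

Match, No match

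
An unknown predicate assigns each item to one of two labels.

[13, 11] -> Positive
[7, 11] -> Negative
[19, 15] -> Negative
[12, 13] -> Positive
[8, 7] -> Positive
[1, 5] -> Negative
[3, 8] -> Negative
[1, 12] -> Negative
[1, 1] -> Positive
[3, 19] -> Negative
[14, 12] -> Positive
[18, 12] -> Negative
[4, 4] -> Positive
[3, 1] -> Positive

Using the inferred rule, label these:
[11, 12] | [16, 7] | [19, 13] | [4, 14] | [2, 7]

Positive, Negative, Negative, Negative, Negative

The rule appears to be: |first − second| ≤ 2.
[11, 12] → |11−12| = 1 → Positive. [16, 7] → |16−7| = 9 → Negative. [19, 13] → |19−13| = 6 → Negative. [4, 14] → |4−14| = 10 → Negative. [2, 7] → |2−7| = 5 → Negative.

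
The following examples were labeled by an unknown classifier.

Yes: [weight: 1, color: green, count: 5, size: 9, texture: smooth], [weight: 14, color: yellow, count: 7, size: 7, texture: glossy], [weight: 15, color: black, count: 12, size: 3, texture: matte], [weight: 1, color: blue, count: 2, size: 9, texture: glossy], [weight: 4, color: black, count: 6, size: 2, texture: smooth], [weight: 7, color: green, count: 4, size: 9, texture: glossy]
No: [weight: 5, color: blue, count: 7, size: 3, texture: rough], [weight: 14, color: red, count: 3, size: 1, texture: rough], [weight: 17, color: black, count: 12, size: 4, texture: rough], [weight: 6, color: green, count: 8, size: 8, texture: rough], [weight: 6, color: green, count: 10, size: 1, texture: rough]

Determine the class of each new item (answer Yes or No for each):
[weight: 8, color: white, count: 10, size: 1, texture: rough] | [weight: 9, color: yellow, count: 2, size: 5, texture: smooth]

Checking candidate rules against both groups, what survives is: texture is not rough.
[weight: 8, color: white, count: 10, size: 1, texture: rough] — texture is rough, hence No. [weight: 9, color: yellow, count: 2, size: 5, texture: smooth] — texture is smooth, hence Yes.

No, Yes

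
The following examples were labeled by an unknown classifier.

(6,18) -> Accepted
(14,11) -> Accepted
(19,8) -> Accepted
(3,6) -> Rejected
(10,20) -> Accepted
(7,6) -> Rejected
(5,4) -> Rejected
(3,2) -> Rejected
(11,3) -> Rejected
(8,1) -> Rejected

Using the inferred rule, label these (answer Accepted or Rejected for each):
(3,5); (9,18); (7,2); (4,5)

Rejected, Accepted, Rejected, Rejected

'Accepted' ⟺ sum ≥ 24.
(3,5) — 3+5 = 8, hence Rejected. (9,18) — 9+18 = 27, hence Accepted. (7,2) — 7+2 = 9, hence Rejected. (4,5) — 4+5 = 9, hence Rejected.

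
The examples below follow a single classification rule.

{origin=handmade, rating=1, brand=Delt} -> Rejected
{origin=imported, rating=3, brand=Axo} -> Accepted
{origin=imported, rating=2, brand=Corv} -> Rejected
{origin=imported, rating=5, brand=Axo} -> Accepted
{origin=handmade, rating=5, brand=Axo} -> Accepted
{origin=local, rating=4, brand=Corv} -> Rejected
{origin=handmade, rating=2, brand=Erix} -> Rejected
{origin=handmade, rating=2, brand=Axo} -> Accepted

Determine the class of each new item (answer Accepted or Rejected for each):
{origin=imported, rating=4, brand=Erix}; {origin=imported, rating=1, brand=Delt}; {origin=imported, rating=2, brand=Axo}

The common property of the 'Accepted' items is: brand is Axo. No 'Rejected' item has it.

Rejected, Rejected, Accepted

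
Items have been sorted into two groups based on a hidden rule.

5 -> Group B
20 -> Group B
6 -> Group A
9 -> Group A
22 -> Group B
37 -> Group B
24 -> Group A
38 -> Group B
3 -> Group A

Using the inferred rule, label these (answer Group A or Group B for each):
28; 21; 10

Group B, Group A, Group B

Looking at the examples, the only property every 'Group A' case has and every 'Group B' case lacks is: multiple of 3.
28: 28 = 3·9 + 1 — fails this test, so Group B.
21: 21 = 3·7 — matches, so Group A.
10: 10 = 3·3 + 1 — fails this test, so Group B.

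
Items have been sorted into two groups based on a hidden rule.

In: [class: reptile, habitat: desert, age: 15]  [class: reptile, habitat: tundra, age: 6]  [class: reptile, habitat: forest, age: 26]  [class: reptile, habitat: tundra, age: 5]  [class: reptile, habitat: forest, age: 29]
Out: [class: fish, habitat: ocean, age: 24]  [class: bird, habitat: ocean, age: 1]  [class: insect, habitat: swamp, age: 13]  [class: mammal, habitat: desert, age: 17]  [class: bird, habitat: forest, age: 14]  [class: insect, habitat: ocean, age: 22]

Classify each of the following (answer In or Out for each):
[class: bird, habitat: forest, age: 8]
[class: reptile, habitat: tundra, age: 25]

One predicate separates the groups cleanly: class is reptile.

Out, In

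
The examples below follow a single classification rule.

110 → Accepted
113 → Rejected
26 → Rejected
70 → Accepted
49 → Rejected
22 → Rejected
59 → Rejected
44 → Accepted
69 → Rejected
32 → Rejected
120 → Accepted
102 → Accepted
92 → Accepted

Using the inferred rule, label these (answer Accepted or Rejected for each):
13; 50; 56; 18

The distinguishing property — even AND at least 44 — holds for all the 'Accepted' cases and none of the 'Rejected' cases.
Rejected: 13, since 13 is odd, 13 < 44.
Accepted: 50, since 50 is even, 50 ≥ 44.
Accepted: 56, since 56 is even, 56 ≥ 44.
Rejected: 18, since 18 is even, 18 < 44.

Rejected, Accepted, Accepted, Rejected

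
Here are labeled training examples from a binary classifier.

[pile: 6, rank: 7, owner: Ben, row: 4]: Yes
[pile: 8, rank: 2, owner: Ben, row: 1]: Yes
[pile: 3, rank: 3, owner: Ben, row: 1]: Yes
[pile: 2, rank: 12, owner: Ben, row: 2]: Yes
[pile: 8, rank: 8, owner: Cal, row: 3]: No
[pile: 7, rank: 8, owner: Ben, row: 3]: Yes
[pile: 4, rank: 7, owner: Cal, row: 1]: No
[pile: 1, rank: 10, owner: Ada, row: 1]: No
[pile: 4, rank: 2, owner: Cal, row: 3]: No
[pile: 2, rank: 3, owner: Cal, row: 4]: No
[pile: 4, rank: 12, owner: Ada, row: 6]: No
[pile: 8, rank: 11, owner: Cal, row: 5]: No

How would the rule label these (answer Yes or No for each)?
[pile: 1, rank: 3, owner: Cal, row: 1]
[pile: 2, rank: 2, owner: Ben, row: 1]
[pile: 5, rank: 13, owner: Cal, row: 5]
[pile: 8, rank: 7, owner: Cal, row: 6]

Looking at the examples, the only property every 'Yes' case has and every 'No' case lacks is: owner is Ben.
[pile: 1, rank: 3, owner: Cal, row: 1]: owner is Cal — does not satisfy this, so No.
[pile: 2, rank: 2, owner: Ben, row: 1]: owner is Ben — fits, so Yes.
[pile: 5, rank: 13, owner: Cal, row: 5]: owner is Cal — does not satisfy this, so No.
[pile: 8, rank: 7, owner: Cal, row: 6]: owner is Cal — does not satisfy this, so No.

No, Yes, No, No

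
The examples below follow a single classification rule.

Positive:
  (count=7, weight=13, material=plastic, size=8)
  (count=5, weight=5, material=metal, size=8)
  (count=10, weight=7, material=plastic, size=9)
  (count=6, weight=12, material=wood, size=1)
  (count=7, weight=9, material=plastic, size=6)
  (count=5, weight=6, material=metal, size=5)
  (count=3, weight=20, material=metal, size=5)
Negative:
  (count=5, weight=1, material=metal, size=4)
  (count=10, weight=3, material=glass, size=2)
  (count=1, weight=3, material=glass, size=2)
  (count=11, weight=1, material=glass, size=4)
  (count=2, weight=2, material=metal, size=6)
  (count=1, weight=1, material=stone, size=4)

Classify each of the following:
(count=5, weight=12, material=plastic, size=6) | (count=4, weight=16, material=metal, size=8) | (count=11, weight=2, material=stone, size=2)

The classifier is using: weight ≥ 5.
(count=5, weight=12, material=plastic, size=6) → weight = 12 → Positive.
(count=4, weight=16, material=metal, size=8) → weight = 16 → Positive.
(count=11, weight=2, material=stone, size=2) → weight = 2 → Negative.

Positive, Positive, Negative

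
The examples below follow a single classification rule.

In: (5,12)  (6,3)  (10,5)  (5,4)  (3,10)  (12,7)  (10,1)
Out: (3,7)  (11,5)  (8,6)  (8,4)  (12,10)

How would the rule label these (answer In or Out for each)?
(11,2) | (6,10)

In, Out

The classifier is using: sum is odd.
(11,2): 11+2 = 13 — satisfies this, so In. (6,10): 6+10 = 16 — does not fit, so Out.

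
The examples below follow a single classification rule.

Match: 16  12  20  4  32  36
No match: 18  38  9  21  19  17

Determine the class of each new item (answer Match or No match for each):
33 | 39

The pattern is that an item is 'Match' exactly when: multiple of 4.
No match: 33, since 33 = 4·8 + 1.
No match: 39, since 39 = 4·9 + 3.

No match, No match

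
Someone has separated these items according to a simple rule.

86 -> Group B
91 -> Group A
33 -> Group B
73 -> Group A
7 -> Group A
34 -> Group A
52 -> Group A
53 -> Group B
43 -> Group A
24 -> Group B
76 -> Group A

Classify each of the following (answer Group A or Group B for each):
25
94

The distinguishing property — ≡ 1 (mod 3) — holds for all the 'Group A' cases and none of the 'Group B' cases.
25: 25 mod 3 = 1 — matches, so Group A.
94: 94 mod 3 = 1 — matches, so Group A.

Group A, Group A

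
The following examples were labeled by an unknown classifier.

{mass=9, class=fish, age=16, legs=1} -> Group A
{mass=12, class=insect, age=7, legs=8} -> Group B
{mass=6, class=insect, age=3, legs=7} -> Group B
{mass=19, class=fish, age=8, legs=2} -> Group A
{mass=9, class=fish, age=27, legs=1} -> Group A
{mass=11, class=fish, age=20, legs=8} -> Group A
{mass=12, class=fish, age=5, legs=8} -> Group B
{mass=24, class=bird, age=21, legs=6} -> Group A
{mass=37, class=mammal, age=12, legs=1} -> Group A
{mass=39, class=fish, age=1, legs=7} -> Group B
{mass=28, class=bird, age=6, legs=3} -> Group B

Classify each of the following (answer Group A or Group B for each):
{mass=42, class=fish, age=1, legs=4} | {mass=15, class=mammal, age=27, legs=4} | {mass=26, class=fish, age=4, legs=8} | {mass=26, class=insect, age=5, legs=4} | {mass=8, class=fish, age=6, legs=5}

Group B, Group A, Group B, Group B, Group B

A rule that fits every label: age ≥ 8 — true of each 'Group A' example, false of each 'Group B' one.
{mass=42, class=fish, age=1, legs=4}: age = 1 — does not pass, so Group B.
{mass=15, class=mammal, age=27, legs=4}: age = 27 — passes, so Group A.
{mass=26, class=fish, age=4, legs=8}: age = 4 — does not pass, so Group B.
{mass=26, class=insect, age=5, legs=4}: age = 5 — does not pass, so Group B.
{mass=8, class=fish, age=6, legs=5}: age = 6 — does not pass, so Group B.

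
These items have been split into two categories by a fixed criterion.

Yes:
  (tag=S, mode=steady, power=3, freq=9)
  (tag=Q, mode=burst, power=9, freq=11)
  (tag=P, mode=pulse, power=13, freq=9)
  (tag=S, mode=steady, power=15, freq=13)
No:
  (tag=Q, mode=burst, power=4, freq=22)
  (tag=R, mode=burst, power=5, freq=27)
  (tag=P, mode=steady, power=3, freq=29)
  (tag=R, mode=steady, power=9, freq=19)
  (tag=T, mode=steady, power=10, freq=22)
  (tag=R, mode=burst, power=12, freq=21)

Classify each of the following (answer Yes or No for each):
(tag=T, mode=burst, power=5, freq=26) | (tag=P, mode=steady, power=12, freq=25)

No, No

The distinguishing property — freq ≤ 13 — holds for all the 'Yes' cases and none of the 'No' cases.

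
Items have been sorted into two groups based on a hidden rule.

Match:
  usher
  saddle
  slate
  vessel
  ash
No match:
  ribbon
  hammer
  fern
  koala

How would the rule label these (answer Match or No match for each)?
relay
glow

No match, No match

Checking candidate rules against both groups, what survives is: contains 's'.
relay → no 's' → No match. glow → no 's' → No match.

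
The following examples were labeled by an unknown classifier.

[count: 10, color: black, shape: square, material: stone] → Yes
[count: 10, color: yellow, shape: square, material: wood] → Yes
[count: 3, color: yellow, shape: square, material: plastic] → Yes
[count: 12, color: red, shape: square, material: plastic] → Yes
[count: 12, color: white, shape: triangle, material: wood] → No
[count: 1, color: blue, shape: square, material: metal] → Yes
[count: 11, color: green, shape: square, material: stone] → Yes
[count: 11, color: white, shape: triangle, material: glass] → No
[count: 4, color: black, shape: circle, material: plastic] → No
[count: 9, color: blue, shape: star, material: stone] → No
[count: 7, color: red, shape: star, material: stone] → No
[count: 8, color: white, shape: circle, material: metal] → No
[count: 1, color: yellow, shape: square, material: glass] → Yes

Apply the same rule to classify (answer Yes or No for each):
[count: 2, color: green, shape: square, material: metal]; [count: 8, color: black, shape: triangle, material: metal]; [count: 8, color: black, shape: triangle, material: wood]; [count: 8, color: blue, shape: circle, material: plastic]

The simplest hypothesis consistent with all the labels is: shape is square.

Yes, No, No, No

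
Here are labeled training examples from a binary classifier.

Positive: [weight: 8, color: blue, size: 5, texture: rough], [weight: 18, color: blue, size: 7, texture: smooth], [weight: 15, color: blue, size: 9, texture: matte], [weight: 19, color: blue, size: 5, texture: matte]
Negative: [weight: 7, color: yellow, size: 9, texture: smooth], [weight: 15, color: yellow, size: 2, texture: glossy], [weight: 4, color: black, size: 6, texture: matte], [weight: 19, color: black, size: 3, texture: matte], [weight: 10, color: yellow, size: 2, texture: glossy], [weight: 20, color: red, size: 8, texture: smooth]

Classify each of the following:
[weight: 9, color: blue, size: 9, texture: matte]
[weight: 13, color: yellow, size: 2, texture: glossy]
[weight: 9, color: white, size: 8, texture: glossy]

Positive, Negative, Negative

The distinguishing property — color is blue — holds for all the 'Positive' cases and none of the 'Negative' cases.
[weight: 9, color: blue, size: 9, texture: matte] — color is blue, hence Positive. [weight: 13, color: yellow, size: 2, texture: glossy] — color is yellow, hence Negative. [weight: 9, color: white, size: 8, texture: glossy] — color is white, hence Negative.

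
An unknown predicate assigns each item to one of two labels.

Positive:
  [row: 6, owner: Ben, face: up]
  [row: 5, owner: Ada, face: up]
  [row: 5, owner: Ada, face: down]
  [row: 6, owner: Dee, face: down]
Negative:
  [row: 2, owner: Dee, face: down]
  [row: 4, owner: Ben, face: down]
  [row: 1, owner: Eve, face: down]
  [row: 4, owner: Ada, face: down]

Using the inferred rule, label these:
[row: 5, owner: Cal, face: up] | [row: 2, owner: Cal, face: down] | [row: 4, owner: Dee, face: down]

'Positive' ⟺ row ≥ 5.
[row: 5, owner: Cal, face: up]: row = 5 — satisfies this, so Positive. [row: 2, owner: Cal, face: down]: row = 2 — does not satisfy this, so Negative. [row: 4, owner: Dee, face: down]: row = 4 — does not satisfy this, so Negative.

Positive, Negative, Negative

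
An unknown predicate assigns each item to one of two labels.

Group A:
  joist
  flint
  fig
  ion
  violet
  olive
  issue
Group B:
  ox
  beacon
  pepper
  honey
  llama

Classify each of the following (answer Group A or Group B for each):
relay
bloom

Every 'Group A' example satisfies: contains 'i'. None of the 'Group B' examples do.
relay — no 'i', hence Group B. bloom — no 'i', hence Group B.

Group B, Group B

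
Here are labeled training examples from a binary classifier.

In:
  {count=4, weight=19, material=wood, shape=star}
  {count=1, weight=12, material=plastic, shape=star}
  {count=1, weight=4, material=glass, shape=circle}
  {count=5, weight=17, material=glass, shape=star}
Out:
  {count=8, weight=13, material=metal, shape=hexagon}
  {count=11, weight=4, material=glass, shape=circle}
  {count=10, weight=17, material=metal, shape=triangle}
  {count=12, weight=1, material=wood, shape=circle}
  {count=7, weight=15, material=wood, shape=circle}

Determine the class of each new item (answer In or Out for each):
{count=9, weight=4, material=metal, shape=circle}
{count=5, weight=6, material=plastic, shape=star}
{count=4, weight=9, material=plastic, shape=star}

A rule that fits every label: count ≤ 5 — true of each 'In' example, false of each 'Out' one.
Out: {count=9, weight=4, material=metal, shape=circle}, since count = 9.
In: {count=5, weight=6, material=plastic, shape=star}, since count = 5.
In: {count=4, weight=9, material=plastic, shape=star}, since count = 4.

Out, In, In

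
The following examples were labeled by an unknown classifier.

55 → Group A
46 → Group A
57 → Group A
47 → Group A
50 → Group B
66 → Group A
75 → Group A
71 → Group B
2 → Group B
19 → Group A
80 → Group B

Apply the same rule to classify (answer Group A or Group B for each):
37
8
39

Group A, Group B, Group A

A rule that fits every label: digit sum ≥ 9 — true of each 'Group A' example, false of each 'Group B' one.
37 — digit sum 3+7 = 10, hence Group A. 8 — digit sum 8, hence Group B. 39 — digit sum 3+9 = 12, hence Group A.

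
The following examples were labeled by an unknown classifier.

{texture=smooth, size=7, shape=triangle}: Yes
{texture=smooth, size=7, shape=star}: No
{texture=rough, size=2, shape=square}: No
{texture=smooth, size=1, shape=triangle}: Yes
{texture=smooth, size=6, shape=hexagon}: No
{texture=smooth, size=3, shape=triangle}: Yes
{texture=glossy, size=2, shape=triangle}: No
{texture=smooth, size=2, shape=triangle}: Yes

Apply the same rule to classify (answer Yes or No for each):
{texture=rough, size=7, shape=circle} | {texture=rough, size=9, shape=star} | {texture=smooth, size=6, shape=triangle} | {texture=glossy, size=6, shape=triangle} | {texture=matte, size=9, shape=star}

One predicate separates the groups cleanly: shape is triangle AND texture is smooth.
{texture=rough, size=7, shape=circle} — shape is circle, texture is rough, hence No. {texture=rough, size=9, shape=star} — shape is star, texture is rough, hence No. {texture=smooth, size=6, shape=triangle} — shape is triangle, texture is smooth, hence Yes. {texture=glossy, size=6, shape=triangle} — shape is triangle, texture is glossy, hence No. {texture=matte, size=9, shape=star} — shape is star, texture is matte, hence No.

No, No, Yes, No, No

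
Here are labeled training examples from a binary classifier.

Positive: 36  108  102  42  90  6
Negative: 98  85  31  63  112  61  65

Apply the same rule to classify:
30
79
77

Positive, Negative, Negative

The simplest hypothesis consistent with all the labels is: multiple of 6.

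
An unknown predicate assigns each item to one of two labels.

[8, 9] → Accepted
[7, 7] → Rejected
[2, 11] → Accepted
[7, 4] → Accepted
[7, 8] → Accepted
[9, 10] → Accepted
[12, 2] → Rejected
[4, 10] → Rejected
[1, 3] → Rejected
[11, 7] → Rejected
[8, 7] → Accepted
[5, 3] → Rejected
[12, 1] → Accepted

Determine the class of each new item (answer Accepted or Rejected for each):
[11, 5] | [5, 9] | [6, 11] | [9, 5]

The common property of the 'Accepted' items is: sum is odd. No 'Rejected' item has it.

Rejected, Rejected, Accepted, Rejected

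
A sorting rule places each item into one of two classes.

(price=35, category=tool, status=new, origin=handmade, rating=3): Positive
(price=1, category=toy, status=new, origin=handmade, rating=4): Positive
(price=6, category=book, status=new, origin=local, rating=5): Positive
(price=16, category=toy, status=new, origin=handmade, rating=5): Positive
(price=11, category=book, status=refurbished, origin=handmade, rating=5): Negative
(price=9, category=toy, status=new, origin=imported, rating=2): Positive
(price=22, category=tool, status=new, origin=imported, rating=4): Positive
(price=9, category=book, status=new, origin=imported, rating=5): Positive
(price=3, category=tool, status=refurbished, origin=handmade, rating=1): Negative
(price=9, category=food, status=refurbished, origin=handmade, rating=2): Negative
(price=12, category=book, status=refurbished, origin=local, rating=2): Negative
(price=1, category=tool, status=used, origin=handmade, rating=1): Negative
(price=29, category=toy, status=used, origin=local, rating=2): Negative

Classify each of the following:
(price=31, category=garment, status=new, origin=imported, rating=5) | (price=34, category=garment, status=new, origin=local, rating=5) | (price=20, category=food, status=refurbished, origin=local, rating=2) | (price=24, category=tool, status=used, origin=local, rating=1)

Positive, Positive, Negative, Negative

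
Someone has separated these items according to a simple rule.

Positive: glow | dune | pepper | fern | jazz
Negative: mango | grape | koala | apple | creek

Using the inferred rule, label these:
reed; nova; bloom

Positive, Positive, Negative

One predicate separates the groups cleanly: even length.
reed: Positive (length 4). nova: Positive (length 4). bloom: Negative (length 5).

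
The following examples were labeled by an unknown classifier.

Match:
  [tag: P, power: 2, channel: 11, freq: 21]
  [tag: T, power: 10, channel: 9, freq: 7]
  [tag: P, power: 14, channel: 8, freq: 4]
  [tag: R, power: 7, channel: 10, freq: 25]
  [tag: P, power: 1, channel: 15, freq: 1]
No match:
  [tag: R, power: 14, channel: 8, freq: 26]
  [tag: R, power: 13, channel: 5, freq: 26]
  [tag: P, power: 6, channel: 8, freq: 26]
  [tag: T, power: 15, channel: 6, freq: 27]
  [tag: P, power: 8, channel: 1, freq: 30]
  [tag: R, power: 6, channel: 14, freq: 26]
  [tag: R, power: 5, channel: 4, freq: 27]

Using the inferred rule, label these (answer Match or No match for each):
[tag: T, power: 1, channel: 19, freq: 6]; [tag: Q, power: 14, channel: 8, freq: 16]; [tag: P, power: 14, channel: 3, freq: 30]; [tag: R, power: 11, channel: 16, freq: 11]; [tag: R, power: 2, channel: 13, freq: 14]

The rule appears to be: freq ≤ 25.
[tag: T, power: 1, channel: 19, freq: 6]: freq = 6 — meets the rule, so Match.
[tag: Q, power: 14, channel: 8, freq: 16]: freq = 16 — meets the rule, so Match.
[tag: P, power: 14, channel: 3, freq: 30]: freq = 30 — doesn't match, so No match.
[tag: R, power: 11, channel: 16, freq: 11]: freq = 11 — meets the rule, so Match.
[tag: R, power: 2, channel: 13, freq: 14]: freq = 14 — meets the rule, so Match.

Match, Match, No match, Match, Match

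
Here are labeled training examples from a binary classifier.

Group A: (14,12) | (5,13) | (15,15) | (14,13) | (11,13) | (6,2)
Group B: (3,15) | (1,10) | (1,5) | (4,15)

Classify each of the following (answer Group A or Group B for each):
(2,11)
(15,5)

Group B, Group A

The distinguishing property — first ≥ 5 — holds for all the 'Group A' cases and none of the 'Group B' cases.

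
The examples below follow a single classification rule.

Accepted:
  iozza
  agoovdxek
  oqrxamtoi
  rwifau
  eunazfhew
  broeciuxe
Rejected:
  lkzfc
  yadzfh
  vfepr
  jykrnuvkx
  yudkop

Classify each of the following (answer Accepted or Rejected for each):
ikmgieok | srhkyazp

Accepted, Rejected

The distinguishing property — has ≥ 3 vowels — holds for all the 'Accepted' cases and none of the 'Rejected' cases.
ikmgieok — 4 vowels, hence Accepted.
srhkyazp — 1 vowel, hence Rejected.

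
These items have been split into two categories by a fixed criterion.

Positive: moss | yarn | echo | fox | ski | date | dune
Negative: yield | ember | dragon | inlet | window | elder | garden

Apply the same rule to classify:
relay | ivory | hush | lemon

The common property of the 'Positive' items is: length ≤ 4. No 'Negative' item has it.
relay: Negative (length 5).
ivory: Negative (length 5).
hush: Positive (length 4).
lemon: Negative (length 5).

Negative, Negative, Positive, Negative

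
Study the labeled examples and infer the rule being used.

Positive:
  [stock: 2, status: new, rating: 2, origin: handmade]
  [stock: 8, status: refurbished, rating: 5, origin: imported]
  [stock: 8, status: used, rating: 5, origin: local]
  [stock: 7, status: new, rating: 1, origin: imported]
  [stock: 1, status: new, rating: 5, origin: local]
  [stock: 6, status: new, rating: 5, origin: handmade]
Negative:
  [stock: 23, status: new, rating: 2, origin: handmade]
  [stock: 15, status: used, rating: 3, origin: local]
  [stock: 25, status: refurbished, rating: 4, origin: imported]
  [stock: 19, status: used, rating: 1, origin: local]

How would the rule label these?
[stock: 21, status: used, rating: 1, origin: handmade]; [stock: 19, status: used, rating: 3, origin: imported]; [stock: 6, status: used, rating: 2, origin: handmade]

Every 'Positive' example satisfies: stock ≤ 8. None of the 'Negative' examples do.
[stock: 21, status: used, rating: 1, origin: handmade]: Negative (stock = 21).
[stock: 19, status: used, rating: 3, origin: imported]: Negative (stock = 19).
[stock: 6, status: used, rating: 2, origin: handmade]: Positive (stock = 6).

Negative, Negative, Positive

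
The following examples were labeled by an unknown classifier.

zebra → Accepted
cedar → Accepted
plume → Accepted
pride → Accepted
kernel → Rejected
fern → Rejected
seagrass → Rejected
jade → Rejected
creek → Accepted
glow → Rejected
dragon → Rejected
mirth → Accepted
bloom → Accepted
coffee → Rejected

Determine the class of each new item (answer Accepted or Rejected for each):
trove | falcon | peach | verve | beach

Accepted, Rejected, Accepted, Accepted, Accepted

A rule that fits every label: odd length — true of each 'Accepted' example, false of each 'Rejected' one.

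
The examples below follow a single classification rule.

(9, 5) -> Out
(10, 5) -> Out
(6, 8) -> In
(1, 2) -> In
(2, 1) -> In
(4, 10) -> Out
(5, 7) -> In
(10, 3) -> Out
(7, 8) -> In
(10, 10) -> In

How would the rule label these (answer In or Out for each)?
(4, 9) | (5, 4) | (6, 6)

Rule: |first − second| ≤ 2. This holds for each 'In' example and fails for each 'Out' one.

Out, In, In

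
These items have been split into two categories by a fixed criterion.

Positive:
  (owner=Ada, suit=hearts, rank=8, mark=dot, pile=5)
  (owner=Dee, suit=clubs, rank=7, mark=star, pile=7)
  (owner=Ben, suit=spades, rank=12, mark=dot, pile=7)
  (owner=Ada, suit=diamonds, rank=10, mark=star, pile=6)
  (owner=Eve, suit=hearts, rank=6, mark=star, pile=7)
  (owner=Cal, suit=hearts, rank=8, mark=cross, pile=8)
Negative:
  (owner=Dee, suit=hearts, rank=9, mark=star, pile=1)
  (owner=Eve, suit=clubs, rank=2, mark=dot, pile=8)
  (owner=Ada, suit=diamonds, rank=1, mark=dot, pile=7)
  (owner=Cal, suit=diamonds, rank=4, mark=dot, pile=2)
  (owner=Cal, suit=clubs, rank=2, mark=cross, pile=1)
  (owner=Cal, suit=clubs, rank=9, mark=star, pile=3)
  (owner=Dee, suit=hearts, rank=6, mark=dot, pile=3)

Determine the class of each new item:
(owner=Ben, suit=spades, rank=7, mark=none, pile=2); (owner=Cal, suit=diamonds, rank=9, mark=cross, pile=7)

Rule: rank ≥ 4 AND pile ≥ 5. This holds for each 'Positive' example and fails for each 'Negative' one.
Negative: (owner=Ben, suit=spades, rank=7, mark=none, pile=2), since rank = 7, pile = 2.
Positive: (owner=Cal, suit=diamonds, rank=9, mark=cross, pile=7), since rank = 9, pile = 7.

Negative, Positive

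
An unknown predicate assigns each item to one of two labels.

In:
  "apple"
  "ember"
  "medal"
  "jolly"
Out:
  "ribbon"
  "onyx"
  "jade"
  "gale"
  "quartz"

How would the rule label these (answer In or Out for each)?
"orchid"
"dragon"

The simplest hypothesis consistent with all the labels is: odd length.
"orchid" → length 6 → Out. "dragon" → length 6 → Out.

Out, Out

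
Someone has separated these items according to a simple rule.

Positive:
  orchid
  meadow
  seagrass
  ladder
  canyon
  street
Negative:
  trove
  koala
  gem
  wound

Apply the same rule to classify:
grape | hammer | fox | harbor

One predicate separates the groups cleanly: even length.
grape: length 5, fails this test → Negative.
hammer: length 6, checks out → Positive.
fox: length 3, fails this test → Negative.
harbor: length 6, checks out → Positive.

Negative, Positive, Negative, Positive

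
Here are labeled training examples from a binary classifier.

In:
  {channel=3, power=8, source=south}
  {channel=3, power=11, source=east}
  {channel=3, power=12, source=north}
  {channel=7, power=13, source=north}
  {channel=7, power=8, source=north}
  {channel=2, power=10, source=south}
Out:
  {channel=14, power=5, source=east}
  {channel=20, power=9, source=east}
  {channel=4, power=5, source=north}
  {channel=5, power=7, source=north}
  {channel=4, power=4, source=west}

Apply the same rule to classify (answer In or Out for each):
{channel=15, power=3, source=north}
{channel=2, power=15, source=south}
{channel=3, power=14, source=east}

Out, In, In

A rule that fits every label: channel ≤ 7 AND power ≥ 8 — true of each 'In' example, false of each 'Out' one.
{channel=15, power=3, source=north}: channel = 15, power = 3 — does not pass, so Out. {channel=2, power=15, source=south}: channel = 2, power = 15 — fits, so In. {channel=3, power=14, source=east}: channel = 3, power = 14 — fits, so In.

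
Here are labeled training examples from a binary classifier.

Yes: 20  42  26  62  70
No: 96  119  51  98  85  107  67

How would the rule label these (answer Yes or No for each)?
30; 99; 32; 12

Yes, No, Yes, Yes

'Yes' ⟺ even AND at most 70.
30 → 30 is even, 30 ≤ 70 → Yes.
99 → 99 is odd, 99 > 70 → No.
32 → 32 is even, 32 ≤ 70 → Yes.
12 → 12 is even, 12 ≤ 70 → Yes.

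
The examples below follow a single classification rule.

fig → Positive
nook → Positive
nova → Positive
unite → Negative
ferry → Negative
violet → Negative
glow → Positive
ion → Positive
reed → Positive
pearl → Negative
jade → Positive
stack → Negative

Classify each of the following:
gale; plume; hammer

Positive, Negative, Negative

The rule appears to be: length ≤ 4.
gale: Positive (length 4).
plume: Negative (length 5).
hammer: Negative (length 6).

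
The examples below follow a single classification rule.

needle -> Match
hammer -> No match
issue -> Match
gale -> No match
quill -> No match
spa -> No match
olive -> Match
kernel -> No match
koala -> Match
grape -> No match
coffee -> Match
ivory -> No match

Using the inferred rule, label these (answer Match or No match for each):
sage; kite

No match, No match

A rule that fits every label: has ≥ 3 vowels — true of each 'Match' example, false of each 'No match' one.
sage — 2 vowels, hence No match.
kite — 2 vowels, hence No match.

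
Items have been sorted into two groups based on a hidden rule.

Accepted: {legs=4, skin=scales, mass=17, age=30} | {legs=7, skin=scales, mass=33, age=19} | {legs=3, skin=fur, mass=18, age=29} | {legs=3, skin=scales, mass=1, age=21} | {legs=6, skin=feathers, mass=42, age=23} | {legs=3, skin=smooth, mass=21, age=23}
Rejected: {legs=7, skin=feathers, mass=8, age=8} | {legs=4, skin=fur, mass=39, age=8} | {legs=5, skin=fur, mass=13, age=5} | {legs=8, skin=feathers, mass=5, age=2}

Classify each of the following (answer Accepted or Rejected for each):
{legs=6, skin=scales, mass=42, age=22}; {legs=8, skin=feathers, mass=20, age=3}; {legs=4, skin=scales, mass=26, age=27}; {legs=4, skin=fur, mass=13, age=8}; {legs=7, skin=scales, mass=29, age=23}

Accepted, Rejected, Accepted, Rejected, Accepted

All 'Accepted' examples share one property — age ≥ 19 — and every 'Rejected' example lacks it.
{legs=6, skin=scales, mass=42, age=22}: age = 22, checks out → Accepted.
{legs=8, skin=feathers, mass=20, age=3}: age = 3, lacks this property → Rejected.
{legs=4, skin=scales, mass=26, age=27}: age = 27, checks out → Accepted.
{legs=4, skin=fur, mass=13, age=8}: age = 8, lacks this property → Rejected.
{legs=7, skin=scales, mass=29, age=23}: age = 23, checks out → Accepted.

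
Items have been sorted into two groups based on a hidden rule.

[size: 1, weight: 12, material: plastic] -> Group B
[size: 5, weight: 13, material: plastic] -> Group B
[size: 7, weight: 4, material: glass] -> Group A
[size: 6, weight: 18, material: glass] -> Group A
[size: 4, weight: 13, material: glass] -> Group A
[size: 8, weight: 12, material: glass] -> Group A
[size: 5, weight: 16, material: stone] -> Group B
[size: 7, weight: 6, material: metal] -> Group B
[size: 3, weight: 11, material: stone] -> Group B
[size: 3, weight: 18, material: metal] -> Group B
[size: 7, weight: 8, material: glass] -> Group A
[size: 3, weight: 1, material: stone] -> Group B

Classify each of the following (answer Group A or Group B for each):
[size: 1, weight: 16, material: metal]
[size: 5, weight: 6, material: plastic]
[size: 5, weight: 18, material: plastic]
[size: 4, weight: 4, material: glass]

Group B, Group B, Group B, Group A

Comparing the two groups points to one rule — material is glass.
[size: 1, weight: 16, material: metal] — material is metal, hence Group B.
[size: 5, weight: 6, material: plastic] — material is plastic, hence Group B.
[size: 5, weight: 18, material: plastic] — material is plastic, hence Group B.
[size: 4, weight: 4, material: glass] — material is glass, hence Group A.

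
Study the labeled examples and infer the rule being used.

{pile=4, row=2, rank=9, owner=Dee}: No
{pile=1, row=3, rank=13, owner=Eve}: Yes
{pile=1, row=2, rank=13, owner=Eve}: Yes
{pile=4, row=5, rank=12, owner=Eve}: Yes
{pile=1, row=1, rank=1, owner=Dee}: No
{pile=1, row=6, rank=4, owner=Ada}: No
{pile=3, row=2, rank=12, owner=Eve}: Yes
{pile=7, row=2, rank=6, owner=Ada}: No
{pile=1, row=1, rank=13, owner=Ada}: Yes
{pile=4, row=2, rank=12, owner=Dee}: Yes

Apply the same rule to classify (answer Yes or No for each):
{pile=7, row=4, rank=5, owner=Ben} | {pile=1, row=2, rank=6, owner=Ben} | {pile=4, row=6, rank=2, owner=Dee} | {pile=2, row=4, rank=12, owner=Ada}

No, No, No, Yes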